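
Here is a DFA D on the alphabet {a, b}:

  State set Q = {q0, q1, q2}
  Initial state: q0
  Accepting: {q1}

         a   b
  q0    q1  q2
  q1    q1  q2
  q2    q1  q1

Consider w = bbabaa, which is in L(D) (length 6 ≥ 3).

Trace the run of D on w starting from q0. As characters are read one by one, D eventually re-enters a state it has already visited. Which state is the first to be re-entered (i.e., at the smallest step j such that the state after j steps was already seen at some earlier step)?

q1

State sequence: q0 -b-> q2 -b-> q1 -a-> q1 -b-> q2 -a-> q1 -a-> q1
First repeat at step 3: q1 was already visited.

The earliest repeat is at step j = 3: D is in q1, which it already visited at step i = 2.
With |Q| = 3, pigeonhole forces a state repeat no later than step 3; the substring read between the first and second visits to that state can be pumped.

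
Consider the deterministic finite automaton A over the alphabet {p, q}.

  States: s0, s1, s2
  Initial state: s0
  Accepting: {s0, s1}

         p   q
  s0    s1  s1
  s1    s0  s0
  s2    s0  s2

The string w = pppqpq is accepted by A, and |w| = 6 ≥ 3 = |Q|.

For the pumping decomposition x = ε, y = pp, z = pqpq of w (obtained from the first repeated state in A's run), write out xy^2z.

pppppqpq

xy^2z = ε·pp·pp·pqpq = pppppqpq.
Reading y = pp takes A from s0 back to s0, so after x·y·y the machine is still in s0, and z then leads to the accepting state s0. Hence pppppqpq ∈ L(A).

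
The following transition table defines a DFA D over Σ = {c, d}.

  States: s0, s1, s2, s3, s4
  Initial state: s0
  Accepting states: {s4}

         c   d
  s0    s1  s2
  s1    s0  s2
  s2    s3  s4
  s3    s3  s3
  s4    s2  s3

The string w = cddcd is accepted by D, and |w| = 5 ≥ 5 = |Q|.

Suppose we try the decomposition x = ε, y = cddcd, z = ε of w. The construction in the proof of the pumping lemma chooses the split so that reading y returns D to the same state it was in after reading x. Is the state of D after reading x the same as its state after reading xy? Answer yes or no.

no

State sequence: s0 -c-> s1 -d-> s2 -d-> s4 -c-> s2 -d-> s4

After x (step 0): s0. After xy (step 5): s4.
They differ (s0 ≠ s4), so y is not a cycle from the state after x; this split is not the one the pumping-lemma construction produces, and pumping y need not keep the string in L(D).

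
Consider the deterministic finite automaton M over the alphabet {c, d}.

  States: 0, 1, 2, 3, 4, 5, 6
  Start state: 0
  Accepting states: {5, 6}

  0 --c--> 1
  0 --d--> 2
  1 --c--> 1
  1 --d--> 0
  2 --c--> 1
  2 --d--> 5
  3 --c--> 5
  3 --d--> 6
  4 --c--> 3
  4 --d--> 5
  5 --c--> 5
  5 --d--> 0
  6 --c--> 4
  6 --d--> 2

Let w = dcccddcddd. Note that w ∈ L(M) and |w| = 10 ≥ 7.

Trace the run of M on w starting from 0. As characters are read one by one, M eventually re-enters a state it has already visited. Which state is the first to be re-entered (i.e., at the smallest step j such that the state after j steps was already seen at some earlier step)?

1

Run of M on w = d c c c d d c d d d:
  step 0: 0  (start)
  step 1: 2  (read d: 0→2)
  step 2: 1  (read c: 2→1)
  step 3: 1  (read c: 1→1)   ← first repeat (1 seen earlier)
  step 4: 1  (read c: 1→1)
  step 5: 0  (read d: 1→0)
  step 6: 2  (read d: 0→2)
  step 7: 1  (read c: 2→1)
  step 8: 0  (read d: 1→0)
  step 9: 2  (read d: 0→2)
  step 10: 5  (read d: 2→5)

The earliest repeat is at step j = 3: M is in 1, which it already visited at step i = 2.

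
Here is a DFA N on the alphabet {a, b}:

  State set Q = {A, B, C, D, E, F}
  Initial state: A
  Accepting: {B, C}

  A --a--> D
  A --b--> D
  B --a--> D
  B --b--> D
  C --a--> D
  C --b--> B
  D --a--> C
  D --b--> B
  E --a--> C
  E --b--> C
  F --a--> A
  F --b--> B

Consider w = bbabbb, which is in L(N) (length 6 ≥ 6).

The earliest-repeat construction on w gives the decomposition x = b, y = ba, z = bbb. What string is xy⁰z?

xy⁰z = xz = b·bbb = bbbb.
Reading y = ba takes N from D back to D, so after x the machine is still in D, and z then leads to the accepting state B. Hence bbbb ∈ L(N).

bbbb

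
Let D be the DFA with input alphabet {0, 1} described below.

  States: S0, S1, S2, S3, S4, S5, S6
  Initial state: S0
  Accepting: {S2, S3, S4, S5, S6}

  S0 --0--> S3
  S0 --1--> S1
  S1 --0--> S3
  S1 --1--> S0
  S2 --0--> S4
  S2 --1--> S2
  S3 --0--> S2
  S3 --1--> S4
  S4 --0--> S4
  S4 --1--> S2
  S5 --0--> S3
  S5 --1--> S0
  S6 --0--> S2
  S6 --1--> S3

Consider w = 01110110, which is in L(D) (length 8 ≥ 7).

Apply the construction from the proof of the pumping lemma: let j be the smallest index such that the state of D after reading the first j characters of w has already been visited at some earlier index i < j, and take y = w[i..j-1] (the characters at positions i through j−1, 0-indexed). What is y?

1

Run of D on w = 0 1 1 1 0 1 1 0:
  step 0: S0  (start)
  step 1: S3  (read 0: S0→S3)
  step 2: S4  (read 1: S3→S4)
  step 3: S2  (read 1: S4→S2)
  step 4: S2  (read 1: S2→S2)   ← first repeat (S2 seen earlier)
  step 5: S4  (read 0: S2→S4)
  step 6: S2  (read 1: S4→S2)
  step 7: S2  (read 1: S2→S2)
  step 8: S4  (read 0: S2→S4)

So i = 3, j = 4, giving x = w[0:3] = 011, y = w[3:4] = 1, z = w[4:8] = 0110.
Check: |xy| = 4 ≤ 7 and |y| = 1 ≥ 1. Reading y takes D from S2 back to S2, so every xyⁱz is accepted.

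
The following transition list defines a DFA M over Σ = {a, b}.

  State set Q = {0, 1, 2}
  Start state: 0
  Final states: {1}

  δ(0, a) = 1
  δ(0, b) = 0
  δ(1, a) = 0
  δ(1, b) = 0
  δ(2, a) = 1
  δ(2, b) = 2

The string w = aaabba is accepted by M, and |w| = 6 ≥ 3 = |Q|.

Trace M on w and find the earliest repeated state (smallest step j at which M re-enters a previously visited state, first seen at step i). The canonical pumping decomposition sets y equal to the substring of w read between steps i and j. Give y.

Run of M on w = a a a b b a:
  step 0: 0  (start)
  step 1: 1  (read a: 0→1)
  step 2: 0  (read a: 1→0)   ← first repeat (0 seen earlier)
  step 3: 1  (read a: 0→1)
  step 4: 0  (read b: 1→0)
  step 5: 0  (read b: 0→0)
  step 6: 1  (read a: 0→1)

So i = 0, j = 2, giving x = w[0:0] = ε, y = w[0:2] = aa, z = w[2:6] = abba.
Check: |xy| = 2 ≤ 3 and |y| = 2 ≥ 1. Reading y takes M from 0 back to 0, so every xyⁱz is accepted.

aa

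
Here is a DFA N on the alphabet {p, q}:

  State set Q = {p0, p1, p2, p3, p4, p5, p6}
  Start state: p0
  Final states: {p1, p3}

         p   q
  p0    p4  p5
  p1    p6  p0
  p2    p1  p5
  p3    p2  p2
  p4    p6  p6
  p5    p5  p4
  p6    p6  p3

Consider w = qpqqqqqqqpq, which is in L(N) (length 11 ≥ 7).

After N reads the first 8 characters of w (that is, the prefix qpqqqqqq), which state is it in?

p4

Run of N on the first 8 characters of w = q p q q q q q q:
  step 0: p0  (start)
  step 1: p5  (read q: p0→p5)
  step 2: p5  (read p: p5→p5)
  step 3: p4  (read q: p5→p4)
  step 4: p6  (read q: p4→p6)
  step 5: p3  (read q: p6→p3)
  step 6: p2  (read q: p3→p2)
  step 7: p5  (read q: p2→p5)
  step 8: p4  (read q: p5→p4)

After reading 8 characters, N is in state p4.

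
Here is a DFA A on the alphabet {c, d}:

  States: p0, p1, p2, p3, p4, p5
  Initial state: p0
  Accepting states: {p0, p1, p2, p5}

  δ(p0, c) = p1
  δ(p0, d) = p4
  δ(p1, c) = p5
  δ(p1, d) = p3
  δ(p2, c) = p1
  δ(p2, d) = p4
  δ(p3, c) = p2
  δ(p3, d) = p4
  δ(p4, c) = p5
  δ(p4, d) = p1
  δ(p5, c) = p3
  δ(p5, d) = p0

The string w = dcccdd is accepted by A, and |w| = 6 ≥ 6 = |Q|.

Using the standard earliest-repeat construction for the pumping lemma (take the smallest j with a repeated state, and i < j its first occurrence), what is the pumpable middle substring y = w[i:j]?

cccd

Run of A on w = d c c c d d:
  step 0: p0  (start)
  step 1: p4  (read d: p0→p4)
  step 2: p5  (read c: p4→p5)
  step 3: p3  (read c: p5→p3)
  step 4: p2  (read c: p3→p2)
  step 5: p4  (read d: p2→p4)   ← first repeat (p4 seen earlier)
  step 6: p1  (read d: p4→p1)

So i = 1, j = 5, giving x = w[0:1] = d, y = w[1:5] = cccd, z = w[5:6] = d.
Check: |xy| = 5 ≤ 6 and |y| = 4 ≥ 1. Reading y takes A from p4 back to p4, so every xyⁱz is accepted.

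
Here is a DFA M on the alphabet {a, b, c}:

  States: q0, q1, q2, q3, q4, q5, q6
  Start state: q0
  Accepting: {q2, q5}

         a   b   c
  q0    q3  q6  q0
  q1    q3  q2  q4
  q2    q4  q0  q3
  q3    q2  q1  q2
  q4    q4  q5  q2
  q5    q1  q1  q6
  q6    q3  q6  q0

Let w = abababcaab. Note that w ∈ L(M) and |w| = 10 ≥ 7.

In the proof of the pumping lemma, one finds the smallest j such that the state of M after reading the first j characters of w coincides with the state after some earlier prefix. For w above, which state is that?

Run of M on w = a b a b a b c a a b:
  step 0: q0  (start)
  step 1: q3  (read a: q0→q3)
  step 2: q1  (read b: q3→q1)
  step 3: q3  (read a: q1→q3)   ← first repeat (q3 seen earlier)
  step 4: q1  (read b: q3→q1)
  step 5: q3  (read a: q1→q3)
  step 6: q1  (read b: q3→q1)
  step 7: q4  (read c: q1→q4)
  step 8: q4  (read a: q4→q4)
  step 9: q4  (read a: q4→q4)
  step 10: q5  (read b: q4→q5)

The earliest repeat is at step j = 3: M is in q3, which it already visited at step i = 1.

q3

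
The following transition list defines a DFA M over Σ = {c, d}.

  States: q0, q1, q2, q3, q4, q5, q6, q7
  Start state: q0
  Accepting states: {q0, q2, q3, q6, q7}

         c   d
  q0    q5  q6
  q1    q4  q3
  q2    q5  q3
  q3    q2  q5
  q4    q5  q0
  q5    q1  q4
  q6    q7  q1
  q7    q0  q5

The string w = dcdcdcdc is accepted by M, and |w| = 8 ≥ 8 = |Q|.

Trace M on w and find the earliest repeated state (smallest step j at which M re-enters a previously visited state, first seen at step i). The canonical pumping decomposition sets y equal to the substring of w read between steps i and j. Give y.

cd

Run of M on w = d c d c d c d c:
  step 0: q0  (start)
  step 1: q6  (read d: q0→q6)
  step 2: q7  (read c: q6→q7)
  step 3: q5  (read d: q7→q5)
  step 4: q1  (read c: q5→q1)
  step 5: q3  (read d: q1→q3)
  step 6: q2  (read c: q3→q2)
  step 7: q3  (read d: q2→q3)   ← first repeat (q3 seen earlier)
  step 8: q2  (read c: q3→q2)

So i = 5, j = 7, giving x = w[0:5] = dcdcd, y = w[5:7] = cd, z = w[7:8] = c.
Check: |xy| = 7 ≤ 8 and |y| = 2 ≥ 1. Reading y takes M from q3 back to q3, so every xyⁱz is accepted.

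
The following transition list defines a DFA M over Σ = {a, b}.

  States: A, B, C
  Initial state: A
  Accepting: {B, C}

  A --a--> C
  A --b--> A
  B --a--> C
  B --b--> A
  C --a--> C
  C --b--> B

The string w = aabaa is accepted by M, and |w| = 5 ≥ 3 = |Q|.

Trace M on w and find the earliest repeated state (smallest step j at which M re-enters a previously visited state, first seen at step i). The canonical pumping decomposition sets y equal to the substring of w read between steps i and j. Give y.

a

State sequence: A -a-> C -a-> C -b-> B -a-> C -a-> C
First repeat at step 2: C was already visited.

So i = 1, j = 2, giving x = w[0:1] = a, y = w[1:2] = a, z = w[2:5] = baa.
Check: |xy| = 2 ≤ 3 and |y| = 1 ≥ 1. Reading y takes M from C back to C, so every xyⁱz is accepted.
Since M has 3 states, any run of length ≥ 3 visits 3+1 states, so by pigeonhole some state repeats within the first 3 steps — that repeat gives the pumpable loop.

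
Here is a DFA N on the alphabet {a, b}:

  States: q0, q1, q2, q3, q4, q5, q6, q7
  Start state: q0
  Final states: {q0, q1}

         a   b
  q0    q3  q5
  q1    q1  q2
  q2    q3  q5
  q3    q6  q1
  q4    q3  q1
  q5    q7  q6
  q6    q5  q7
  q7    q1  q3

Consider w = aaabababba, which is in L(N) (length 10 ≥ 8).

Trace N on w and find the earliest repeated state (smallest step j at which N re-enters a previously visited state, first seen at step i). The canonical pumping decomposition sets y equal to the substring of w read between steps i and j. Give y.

State sequence: q0 -a-> q3 -a-> q6 -a-> q5 -b-> q6 -a-> q5 -b-> q6 -a-> q5 -b-> q6 -b-> q7 -a-> q1
First repeat at step 4: q6 was already visited.

So i = 2, j = 4, giving x = w[0:2] = aa, y = w[2:4] = ab, z = w[4:10] = ababba.
Check: |xy| = 4 ≤ 8 and |y| = 2 ≥ 1. Reading y takes N from q6 back to q6, so every xyⁱz is accepted.

ab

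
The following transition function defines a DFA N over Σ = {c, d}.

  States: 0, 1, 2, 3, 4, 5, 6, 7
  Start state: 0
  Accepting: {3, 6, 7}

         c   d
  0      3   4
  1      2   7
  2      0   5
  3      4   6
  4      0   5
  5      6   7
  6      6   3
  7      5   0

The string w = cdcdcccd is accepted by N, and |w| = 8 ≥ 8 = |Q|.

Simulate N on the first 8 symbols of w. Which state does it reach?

State sequence: 0 -c-> 3 -d-> 6 -c-> 6 -d-> 3 -c-> 4 -c-> 0 -c-> 3 -d-> 6

After reading 8 characters, N is in state 6.

6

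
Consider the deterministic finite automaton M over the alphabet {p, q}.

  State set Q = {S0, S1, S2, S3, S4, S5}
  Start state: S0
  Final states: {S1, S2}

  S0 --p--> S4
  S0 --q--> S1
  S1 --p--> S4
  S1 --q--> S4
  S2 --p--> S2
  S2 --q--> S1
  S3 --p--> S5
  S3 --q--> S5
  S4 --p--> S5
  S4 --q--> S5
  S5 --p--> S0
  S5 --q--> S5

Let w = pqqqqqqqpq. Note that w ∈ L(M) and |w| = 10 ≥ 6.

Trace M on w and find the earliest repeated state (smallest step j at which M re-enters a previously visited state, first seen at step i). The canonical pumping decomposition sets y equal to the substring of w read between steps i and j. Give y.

Run of M on w = p q q q q q q q p q:
  step 0: S0  (start)
  step 1: S4  (read p: S0→S4)
  step 2: S5  (read q: S4→S5)
  step 3: S5  (read q: S5→S5)   ← first repeat (S5 seen earlier)
  step 4: S5  (read q: S5→S5)
  step 5: S5  (read q: S5→S5)
  step 6: S5  (read q: S5→S5)
  step 7: S5  (read q: S5→S5)
  step 8: S5  (read q: S5→S5)
  step 9: S0  (read p: S5→S0)
  step 10: S1  (read q: S0→S1)

So i = 2, j = 3, giving x = w[0:2] = pq, y = w[2:3] = q, z = w[3:10] = qqqqqpq.
Check: |xy| = 3 ≤ 6 and |y| = 1 ≥ 1. Reading y takes M from S5 back to S5, so every xyⁱz is accepted.

q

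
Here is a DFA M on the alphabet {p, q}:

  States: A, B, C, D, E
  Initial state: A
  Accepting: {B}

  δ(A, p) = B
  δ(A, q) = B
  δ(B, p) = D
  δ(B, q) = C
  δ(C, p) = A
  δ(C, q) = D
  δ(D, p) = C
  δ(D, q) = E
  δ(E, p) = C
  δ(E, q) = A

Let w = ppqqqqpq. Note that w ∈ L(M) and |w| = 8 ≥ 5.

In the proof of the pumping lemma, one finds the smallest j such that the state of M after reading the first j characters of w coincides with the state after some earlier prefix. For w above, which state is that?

State sequence: A -p-> B -p-> D -q-> E -q-> A -q-> B -q-> C -p-> A -q-> B
First repeat at step 4: A was already visited.

The earliest repeat is at step j = 4: M is in A, which it already visited at step i = 0.

A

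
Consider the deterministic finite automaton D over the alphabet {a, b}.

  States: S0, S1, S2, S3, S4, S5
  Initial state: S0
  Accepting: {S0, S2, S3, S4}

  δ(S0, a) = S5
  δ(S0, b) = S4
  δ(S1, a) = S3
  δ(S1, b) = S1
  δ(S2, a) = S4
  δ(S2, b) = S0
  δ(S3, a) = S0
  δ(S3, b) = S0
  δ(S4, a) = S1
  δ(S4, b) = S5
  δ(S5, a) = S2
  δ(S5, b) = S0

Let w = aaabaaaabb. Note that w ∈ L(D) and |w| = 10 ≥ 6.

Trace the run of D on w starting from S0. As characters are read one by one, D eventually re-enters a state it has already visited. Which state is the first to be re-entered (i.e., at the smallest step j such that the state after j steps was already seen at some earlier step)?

State sequence: S0 -a-> S5 -a-> S2 -a-> S4 -b-> S5 -a-> S2 -a-> S4 -a-> S1 -a-> S3 -b-> S0 -b-> S4
First repeat at step 4: S5 was already visited.

The earliest repeat is at step j = 4: D is in S5, which it already visited at step i = 1.

S5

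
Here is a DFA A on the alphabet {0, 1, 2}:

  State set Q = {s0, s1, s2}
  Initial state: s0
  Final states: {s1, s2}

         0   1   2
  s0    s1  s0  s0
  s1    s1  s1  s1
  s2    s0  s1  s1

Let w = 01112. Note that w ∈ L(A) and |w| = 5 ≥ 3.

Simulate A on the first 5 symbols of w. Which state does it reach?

State sequence: s0 -0-> s1 -1-> s1 -1-> s1 -1-> s1 -2-> s1

After reading 5 characters, A is in state s1.
(This kind of state-tracing is the core of the pumping-lemma construction: with 3 states, pigeonhole forces a repeat within the first 3 steps.)

s1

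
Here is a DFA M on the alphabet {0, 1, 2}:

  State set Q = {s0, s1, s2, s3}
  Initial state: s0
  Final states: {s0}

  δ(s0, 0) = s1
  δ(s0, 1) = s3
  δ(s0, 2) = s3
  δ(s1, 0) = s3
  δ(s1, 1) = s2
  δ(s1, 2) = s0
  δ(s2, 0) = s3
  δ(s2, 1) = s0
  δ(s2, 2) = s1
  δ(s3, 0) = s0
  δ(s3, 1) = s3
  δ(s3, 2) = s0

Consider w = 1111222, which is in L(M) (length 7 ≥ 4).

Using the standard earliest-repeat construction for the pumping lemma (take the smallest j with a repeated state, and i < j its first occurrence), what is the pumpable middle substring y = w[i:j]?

State sequence: s0 -1-> s3 -1-> s3 -1-> s3 -1-> s3 -2-> s0 -2-> s3 -2-> s0
First repeat at step 2: s3 was already visited.

So i = 1, j = 2, giving x = w[0:1] = 1, y = w[1:2] = 1, z = w[2:7] = 11222.
Check: |xy| = 2 ≤ 4 and |y| = 1 ≥ 1. Reading y takes M from s3 back to s3, so every xyⁱz is accepted.
Pumping length from the standard proof: p = 4 (the number of states). The repeated state found above gives |xy| = j ≤ 4 and |y| = j − i ≥ 1.

1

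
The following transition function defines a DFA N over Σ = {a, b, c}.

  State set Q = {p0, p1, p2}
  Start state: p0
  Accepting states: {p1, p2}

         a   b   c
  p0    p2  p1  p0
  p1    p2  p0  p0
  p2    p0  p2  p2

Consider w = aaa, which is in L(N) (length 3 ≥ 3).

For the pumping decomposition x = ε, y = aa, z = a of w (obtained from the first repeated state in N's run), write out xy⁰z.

xy⁰z = xz = ε·a = a.
Reading y = aa takes N from p0 back to p0, so after x the machine is still in p0, and z then leads to the accepting state p2. Hence a ∈ L(N).

a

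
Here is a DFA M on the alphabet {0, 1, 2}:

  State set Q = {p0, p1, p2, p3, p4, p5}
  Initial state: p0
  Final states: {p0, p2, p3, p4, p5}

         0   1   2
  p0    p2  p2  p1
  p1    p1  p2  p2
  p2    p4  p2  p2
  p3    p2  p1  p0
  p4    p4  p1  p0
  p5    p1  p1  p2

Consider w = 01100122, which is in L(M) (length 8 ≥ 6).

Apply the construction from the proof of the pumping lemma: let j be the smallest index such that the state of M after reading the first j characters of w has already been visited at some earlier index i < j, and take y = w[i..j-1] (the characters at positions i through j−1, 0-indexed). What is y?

1

Run of M on w = 0 1 1 0 0 1 2 2:
  step 0: p0  (start)
  step 1: p2  (read 0: p0→p2)
  step 2: p2  (read 1: p2→p2)   ← first repeat (p2 seen earlier)
  step 3: p2  (read 1: p2→p2)
  step 4: p4  (read 0: p2→p4)
  step 5: p4  (read 0: p4→p4)
  step 6: p1  (read 1: p4→p1)
  step 7: p2  (read 2: p1→p2)
  step 8: p2  (read 2: p2→p2)

So i = 1, j = 2, giving x = w[0:1] = 0, y = w[1:2] = 1, z = w[2:8] = 100122.
Check: |xy| = 2 ≤ 6 and |y| = 1 ≥ 1. Reading y takes M from p2 back to p2, so every xyⁱz is accepted.
Pumping length from the standard proof: p = 6 (the number of states). The repeated state found above gives |xy| = j ≤ 6 and |y| = j − i ≥ 1.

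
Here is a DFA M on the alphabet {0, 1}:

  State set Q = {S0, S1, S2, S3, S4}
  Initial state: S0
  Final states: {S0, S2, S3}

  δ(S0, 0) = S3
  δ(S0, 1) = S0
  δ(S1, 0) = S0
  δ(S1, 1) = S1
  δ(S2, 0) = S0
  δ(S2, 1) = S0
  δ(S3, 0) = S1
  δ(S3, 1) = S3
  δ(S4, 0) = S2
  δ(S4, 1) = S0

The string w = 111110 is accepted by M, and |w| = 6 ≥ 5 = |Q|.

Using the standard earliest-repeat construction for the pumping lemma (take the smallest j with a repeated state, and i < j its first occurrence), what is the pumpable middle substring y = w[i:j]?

State sequence: S0 -1-> S0 -1-> S0 -1-> S0 -1-> S0 -1-> S0 -0-> S3
First repeat at step 1: S0 was already visited.

So i = 0, j = 1, giving x = w[0:0] = ε, y = w[0:1] = 1, z = w[1:6] = 11110.
Check: |xy| = 1 ≤ 5 and |y| = 1 ≥ 1. Reading y takes M from S0 back to S0, so every xyⁱz is accepted.

1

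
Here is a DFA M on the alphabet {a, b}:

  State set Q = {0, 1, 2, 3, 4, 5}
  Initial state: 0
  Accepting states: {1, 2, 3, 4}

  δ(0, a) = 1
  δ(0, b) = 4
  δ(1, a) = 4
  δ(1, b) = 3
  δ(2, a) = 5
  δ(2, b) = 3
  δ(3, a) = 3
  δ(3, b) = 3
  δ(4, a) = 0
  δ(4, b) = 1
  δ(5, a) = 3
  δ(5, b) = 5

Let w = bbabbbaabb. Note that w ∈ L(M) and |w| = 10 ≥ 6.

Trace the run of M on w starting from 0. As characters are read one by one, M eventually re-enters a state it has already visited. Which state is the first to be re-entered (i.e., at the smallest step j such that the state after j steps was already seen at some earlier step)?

State sequence: 0 -b-> 4 -b-> 1 -a-> 4 -b-> 1 -b-> 3 -b-> 3 -a-> 3 -a-> 3 -b-> 3 -b-> 3
First repeat at step 3: 4 was already visited.

The earliest repeat is at step j = 3: M is in 4, which it already visited at step i = 1.
Since M has 6 states, any run of length ≥ 6 visits 6+1 states, so by pigeonhole some state repeats within the first 6 steps — that repeat gives the pumpable loop.

4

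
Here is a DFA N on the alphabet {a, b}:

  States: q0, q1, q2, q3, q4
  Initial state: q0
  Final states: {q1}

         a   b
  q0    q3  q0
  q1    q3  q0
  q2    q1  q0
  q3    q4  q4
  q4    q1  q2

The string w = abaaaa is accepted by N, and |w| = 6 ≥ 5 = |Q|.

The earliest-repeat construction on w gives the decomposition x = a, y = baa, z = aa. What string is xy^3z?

abaabaabaaaa

xy^3z = a·baa·baa·baa·aa = abaabaabaaaa.
Reading y = baa takes N from q3 back to q3, so after x·y·y·y the machine is still in q3, and z then leads to the accepting state q1. Hence abaabaabaaaa ∈ L(N).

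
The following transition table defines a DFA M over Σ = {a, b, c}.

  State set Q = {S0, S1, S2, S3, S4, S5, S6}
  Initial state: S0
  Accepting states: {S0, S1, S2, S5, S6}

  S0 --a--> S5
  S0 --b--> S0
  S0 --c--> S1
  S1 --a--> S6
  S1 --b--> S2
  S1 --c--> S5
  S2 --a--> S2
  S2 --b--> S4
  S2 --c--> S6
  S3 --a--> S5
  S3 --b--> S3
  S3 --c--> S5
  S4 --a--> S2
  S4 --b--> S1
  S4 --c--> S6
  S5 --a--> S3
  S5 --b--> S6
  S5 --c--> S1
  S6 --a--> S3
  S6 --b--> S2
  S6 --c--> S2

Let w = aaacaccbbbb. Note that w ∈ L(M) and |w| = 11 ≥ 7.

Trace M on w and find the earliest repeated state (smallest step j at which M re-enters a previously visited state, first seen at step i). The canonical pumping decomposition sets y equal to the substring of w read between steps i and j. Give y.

Run of M on w = a a a c a c c b b b b:
  step 0: S0  (start)
  step 1: S5  (read a: S0→S5)
  step 2: S3  (read a: S5→S3)
  step 3: S5  (read a: S3→S5)   ← first repeat (S5 seen earlier)
  step 4: S1  (read c: S5→S1)
  step 5: S6  (read a: S1→S6)
  step 6: S2  (read c: S6→S2)
  step 7: S6  (read c: S2→S6)
  step 8: S2  (read b: S6→S2)
  step 9: S4  (read b: S2→S4)
  step 10: S1  (read b: S4→S1)
  step 11: S2  (read b: S1→S2)

So i = 1, j = 3, giving x = w[0:1] = a, y = w[1:3] = aa, z = w[3:11] = caccbbbb.
Check: |xy| = 3 ≤ 7 and |y| = 2 ≥ 1. Reading y takes M from S5 back to S5, so every xyⁱz is accepted.
Pumping length from the standard proof: p = 7 (the number of states). The repeated state found above gives |xy| = j ≤ 7 and |y| = j − i ≥ 1.

aa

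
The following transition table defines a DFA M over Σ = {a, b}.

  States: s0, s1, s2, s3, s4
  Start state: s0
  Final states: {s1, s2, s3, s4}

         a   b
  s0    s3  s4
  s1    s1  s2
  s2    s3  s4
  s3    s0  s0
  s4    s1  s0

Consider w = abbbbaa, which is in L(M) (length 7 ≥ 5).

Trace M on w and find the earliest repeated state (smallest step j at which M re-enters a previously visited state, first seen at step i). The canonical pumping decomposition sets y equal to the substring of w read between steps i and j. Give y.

ab

State sequence: s0 -a-> s3 -b-> s0 -b-> s4 -b-> s0 -b-> s4 -a-> s1 -a-> s1
First repeat at step 2: s0 was already visited.

So i = 0, j = 2, giving x = w[0:0] = ε, y = w[0:2] = ab, z = w[2:7] = bbbaa.
Check: |xy| = 2 ≤ 5 and |y| = 2 ≥ 1. Reading y takes M from s0 back to s0, so every xyⁱz is accepted.
Since M has 5 states, any run of length ≥ 5 visits 5+1 states, so by pigeonhole some state repeats within the first 5 steps — that repeat gives the pumpable loop.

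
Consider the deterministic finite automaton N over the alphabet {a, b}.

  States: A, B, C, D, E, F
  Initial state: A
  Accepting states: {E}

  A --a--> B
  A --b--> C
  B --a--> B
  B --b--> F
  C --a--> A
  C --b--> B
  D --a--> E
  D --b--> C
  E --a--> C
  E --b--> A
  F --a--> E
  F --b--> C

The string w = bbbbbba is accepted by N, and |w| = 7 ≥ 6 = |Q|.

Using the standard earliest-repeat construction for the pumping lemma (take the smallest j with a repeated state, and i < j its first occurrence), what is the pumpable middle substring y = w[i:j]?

bbb

Run of N on w = b b b b b b a:
  step 0: A  (start)
  step 1: C  (read b: A→C)
  step 2: B  (read b: C→B)
  step 3: F  (read b: B→F)
  step 4: C  (read b: F→C)   ← first repeat (C seen earlier)
  step 5: B  (read b: C→B)
  step 6: F  (read b: B→F)
  step 7: E  (read a: F→E)

So i = 1, j = 4, giving x = w[0:1] = b, y = w[1:4] = bbb, z = w[4:7] = bba.
Check: |xy| = 4 ≤ 6 and |y| = 3 ≥ 1. Reading y takes N from C back to C, so every xyⁱz is accepted.
Since N has 6 states, any run of length ≥ 6 visits 6+1 states, so by pigeonhole some state repeats within the first 6 steps — that repeat gives the pumpable loop.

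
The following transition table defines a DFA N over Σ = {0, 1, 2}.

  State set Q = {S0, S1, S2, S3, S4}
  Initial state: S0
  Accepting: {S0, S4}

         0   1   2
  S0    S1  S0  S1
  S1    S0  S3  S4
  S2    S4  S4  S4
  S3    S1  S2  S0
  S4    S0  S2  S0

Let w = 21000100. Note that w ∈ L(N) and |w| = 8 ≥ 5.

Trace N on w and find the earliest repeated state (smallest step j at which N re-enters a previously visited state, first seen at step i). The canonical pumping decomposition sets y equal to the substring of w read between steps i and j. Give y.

Run of N on w = 2 1 0 0 0 1 0 0:
  step 0: S0  (start)
  step 1: S1  (read 2: S0→S1)
  step 2: S3  (read 1: S1→S3)
  step 3: S1  (read 0: S3→S1)   ← first repeat (S1 seen earlier)
  step 4: S0  (read 0: S1→S0)
  step 5: S1  (read 0: S0→S1)
  step 6: S3  (read 1: S1→S3)
  step 7: S1  (read 0: S3→S1)
  step 8: S0  (read 0: S1→S0)

So i = 1, j = 3, giving x = w[0:1] = 2, y = w[1:3] = 10, z = w[3:8] = 00100.
Check: |xy| = 3 ≤ 5 and |y| = 2 ≥ 1. Reading y takes N from S1 back to S1, so every xyⁱz is accepted.

10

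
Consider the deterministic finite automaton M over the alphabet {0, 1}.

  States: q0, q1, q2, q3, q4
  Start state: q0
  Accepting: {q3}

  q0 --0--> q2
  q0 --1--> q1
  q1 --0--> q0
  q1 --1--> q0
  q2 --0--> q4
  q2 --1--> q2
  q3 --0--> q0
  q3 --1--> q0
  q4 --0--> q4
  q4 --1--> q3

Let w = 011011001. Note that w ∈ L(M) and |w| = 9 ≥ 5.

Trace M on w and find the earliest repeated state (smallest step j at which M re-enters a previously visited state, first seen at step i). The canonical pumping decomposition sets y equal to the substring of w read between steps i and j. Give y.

Run of M on w = 0 1 1 0 1 1 0 0 1:
  step 0: q0  (start)
  step 1: q2  (read 0: q0→q2)
  step 2: q2  (read 1: q2→q2)   ← first repeat (q2 seen earlier)
  step 3: q2  (read 1: q2→q2)
  step 4: q4  (read 0: q2→q4)
  step 5: q3  (read 1: q4→q3)
  step 6: q0  (read 1: q3→q0)
  step 7: q2  (read 0: q0→q2)
  step 8: q4  (read 0: q2→q4)
  step 9: q3  (read 1: q4→q3)

So i = 1, j = 2, giving x = w[0:1] = 0, y = w[1:2] = 1, z = w[2:9] = 1011001.
Check: |xy| = 2 ≤ 5 and |y| = 1 ≥ 1. Reading y takes M from q2 back to q2, so every xyⁱz is accepted.
The DFA has 5 states, so the proof of the pumping lemma guarantees a repeated state among the first 5+1 visited; the segment between the two visits is the pumpable y.

1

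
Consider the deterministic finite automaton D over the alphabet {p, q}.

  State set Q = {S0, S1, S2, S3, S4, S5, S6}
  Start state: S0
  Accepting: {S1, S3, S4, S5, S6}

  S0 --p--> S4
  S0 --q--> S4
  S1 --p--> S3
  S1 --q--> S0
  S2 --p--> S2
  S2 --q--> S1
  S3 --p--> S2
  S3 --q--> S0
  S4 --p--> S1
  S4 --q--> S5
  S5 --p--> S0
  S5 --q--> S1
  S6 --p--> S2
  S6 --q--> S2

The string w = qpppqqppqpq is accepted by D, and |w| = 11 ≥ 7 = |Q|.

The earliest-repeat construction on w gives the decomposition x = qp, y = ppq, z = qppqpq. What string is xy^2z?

qpppqppqqppqpq

xy^2z = qp·ppq·ppq·qppqpq = qpppqppqqppqpq.
Reading y = ppq takes D from S1 back to S1, so after x·y·y the machine is still in S1, and z then leads to the accepting state S5. Hence qpppqppqqppqpq ∈ L(D).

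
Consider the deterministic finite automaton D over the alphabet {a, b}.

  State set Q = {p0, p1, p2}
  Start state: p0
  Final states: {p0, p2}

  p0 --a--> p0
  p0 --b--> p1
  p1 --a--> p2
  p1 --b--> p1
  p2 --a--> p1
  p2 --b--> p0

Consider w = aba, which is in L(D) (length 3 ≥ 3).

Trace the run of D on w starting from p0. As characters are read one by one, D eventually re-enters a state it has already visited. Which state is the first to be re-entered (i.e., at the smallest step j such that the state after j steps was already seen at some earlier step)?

p0

State sequence: p0 -a-> p0 -b-> p1 -a-> p2
First repeat at step 1: p0 was already visited.

The earliest repeat is at step j = 1: D is in p0, which it already visited at step i = 0.
The DFA has 3 states, so the proof of the pumping lemma guarantees a repeated state among the first 3+1 visited; the segment between the two visits is the pumpable y.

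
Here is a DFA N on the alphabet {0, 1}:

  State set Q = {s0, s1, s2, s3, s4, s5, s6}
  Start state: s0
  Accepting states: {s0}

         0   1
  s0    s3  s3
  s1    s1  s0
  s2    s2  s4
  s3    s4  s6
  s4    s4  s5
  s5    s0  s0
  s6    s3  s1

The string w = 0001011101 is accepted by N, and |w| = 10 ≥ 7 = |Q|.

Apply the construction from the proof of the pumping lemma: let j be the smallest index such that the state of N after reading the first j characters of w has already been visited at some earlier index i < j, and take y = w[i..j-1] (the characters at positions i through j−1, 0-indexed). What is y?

0

Run of N on w = 0 0 0 1 0 1 1 1 0 1:
  step 0: s0  (start)
  step 1: s3  (read 0: s0→s3)
  step 2: s4  (read 0: s3→s4)
  step 3: s4  (read 0: s4→s4)   ← first repeat (s4 seen earlier)
  step 4: s5  (read 1: s4→s5)
  step 5: s0  (read 0: s5→s0)
  step 6: s3  (read 1: s0→s3)
  step 7: s6  (read 1: s3→s6)
  step 8: s1  (read 1: s6→s1)
  step 9: s1  (read 0: s1→s1)
  step 10: s0  (read 1: s1→s0)

So i = 2, j = 3, giving x = w[0:2] = 00, y = w[2:3] = 0, z = w[3:10] = 1011101.
Check: |xy| = 3 ≤ 7 and |y| = 1 ≥ 1. Reading y takes N from s4 back to s4, so every xyⁱz is accepted.
Since N has 7 states, any run of length ≥ 7 visits 7+1 states, so by pigeonhole some state repeats within the first 7 steps — that repeat gives the pumpable loop.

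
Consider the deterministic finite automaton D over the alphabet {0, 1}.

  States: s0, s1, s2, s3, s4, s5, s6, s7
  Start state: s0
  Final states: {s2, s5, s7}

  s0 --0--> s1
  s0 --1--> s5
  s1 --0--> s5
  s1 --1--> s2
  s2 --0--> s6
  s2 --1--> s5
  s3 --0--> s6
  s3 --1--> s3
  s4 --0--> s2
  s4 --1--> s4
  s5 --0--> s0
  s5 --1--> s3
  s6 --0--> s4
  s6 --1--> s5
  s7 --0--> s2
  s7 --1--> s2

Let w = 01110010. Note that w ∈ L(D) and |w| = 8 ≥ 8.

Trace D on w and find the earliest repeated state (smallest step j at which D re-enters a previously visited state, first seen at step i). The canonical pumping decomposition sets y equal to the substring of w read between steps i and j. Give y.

1

Run of D on w = 0 1 1 1 0 0 1 0:
  step 0: s0  (start)
  step 1: s1  (read 0: s0→s1)
  step 2: s2  (read 1: s1→s2)
  step 3: s5  (read 1: s2→s5)
  step 4: s3  (read 1: s5→s3)
  step 5: s6  (read 0: s3→s6)
  step 6: s4  (read 0: s6→s4)
  step 7: s4  (read 1: s4→s4)   ← first repeat (s4 seen earlier)
  step 8: s2  (read 0: s4→s2)

So i = 6, j = 7, giving x = w[0:6] = 011100, y = w[6:7] = 1, z = w[7:8] = 0.
Check: |xy| = 7 ≤ 8 and |y| = 1 ≥ 1. Reading y takes D from s4 back to s4, so every xyⁱz is accepted.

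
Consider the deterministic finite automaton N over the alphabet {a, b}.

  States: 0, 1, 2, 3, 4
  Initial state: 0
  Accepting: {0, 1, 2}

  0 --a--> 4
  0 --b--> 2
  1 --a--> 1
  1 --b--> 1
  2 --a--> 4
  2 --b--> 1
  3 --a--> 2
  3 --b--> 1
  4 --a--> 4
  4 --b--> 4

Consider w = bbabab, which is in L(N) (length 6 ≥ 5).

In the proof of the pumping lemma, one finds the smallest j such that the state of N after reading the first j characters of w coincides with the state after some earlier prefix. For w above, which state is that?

1

Run of N on w = b b a b a b:
  step 0: 0  (start)
  step 1: 2  (read b: 0→2)
  step 2: 1  (read b: 2→1)
  step 3: 1  (read a: 1→1)   ← first repeat (1 seen earlier)
  step 4: 1  (read b: 1→1)
  step 5: 1  (read a: 1→1)
  step 6: 1  (read b: 1→1)

The earliest repeat is at step j = 3: N is in 1, which it already visited at step i = 2.
Since N has 5 states, any run of length ≥ 5 visits 5+1 states, so by pigeonhole some state repeats within the first 5 steps — that repeat gives the pumpable loop.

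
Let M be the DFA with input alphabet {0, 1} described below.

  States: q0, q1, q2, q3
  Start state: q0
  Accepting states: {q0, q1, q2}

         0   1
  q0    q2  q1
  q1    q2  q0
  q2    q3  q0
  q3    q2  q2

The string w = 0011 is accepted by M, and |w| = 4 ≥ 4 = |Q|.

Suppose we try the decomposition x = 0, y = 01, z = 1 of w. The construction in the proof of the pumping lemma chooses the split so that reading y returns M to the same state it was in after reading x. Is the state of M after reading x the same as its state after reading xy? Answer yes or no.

State sequence: q0 -0-> q2 -0-> q3 -1-> q2

After x (step 1): q2. After xy (step 3): q2.
They match, so y = 01 drives M around a cycle from q2 back to itself; pumping y any number of times keeps M in q2 before reading z, and xyⁱz ∈ L(M) for every i ≥ 0.

yes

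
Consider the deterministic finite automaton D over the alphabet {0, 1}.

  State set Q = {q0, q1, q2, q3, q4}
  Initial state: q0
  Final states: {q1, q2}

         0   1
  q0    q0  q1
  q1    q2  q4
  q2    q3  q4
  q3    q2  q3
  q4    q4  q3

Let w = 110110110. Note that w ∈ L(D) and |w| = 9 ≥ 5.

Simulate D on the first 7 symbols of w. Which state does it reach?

q4

State sequence: q0 -1-> q1 -1-> q4 -0-> q4 -1-> q3 -1-> q3 -0-> q2 -1-> q4

After reading 7 characters, D is in state q4.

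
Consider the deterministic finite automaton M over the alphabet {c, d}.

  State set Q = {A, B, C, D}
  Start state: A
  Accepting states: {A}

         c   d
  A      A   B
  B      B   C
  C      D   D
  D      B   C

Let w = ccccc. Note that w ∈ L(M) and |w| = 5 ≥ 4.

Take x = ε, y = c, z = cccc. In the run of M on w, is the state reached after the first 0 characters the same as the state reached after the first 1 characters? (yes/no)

Run of M on the first 1 characters of w = c:
  step 0: A  (start)
  step 1: A  (read c: A→A)

After x (step 0): A. After xy (step 1): A.
They match, so y = c drives M around a cycle from A back to itself; pumping y any number of times keeps M in A before reading z, and xyⁱz ∈ L(M) for every i ≥ 0.

yes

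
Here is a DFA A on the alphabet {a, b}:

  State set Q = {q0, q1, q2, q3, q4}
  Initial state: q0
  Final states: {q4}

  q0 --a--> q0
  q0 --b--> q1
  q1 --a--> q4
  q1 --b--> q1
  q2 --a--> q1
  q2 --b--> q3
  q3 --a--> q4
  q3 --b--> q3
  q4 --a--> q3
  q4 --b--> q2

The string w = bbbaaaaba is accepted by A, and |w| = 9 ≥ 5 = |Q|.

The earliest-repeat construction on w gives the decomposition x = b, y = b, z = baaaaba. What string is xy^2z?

xy^2z = b·b·b·baaaaba = bbbbaaaaba.
Reading y = b takes A from q1 back to q1, so after x·y·y the machine is still in q1, and z then leads to the accepting state q4. Hence bbbbaaaaba ∈ L(A).

bbbbaaaaba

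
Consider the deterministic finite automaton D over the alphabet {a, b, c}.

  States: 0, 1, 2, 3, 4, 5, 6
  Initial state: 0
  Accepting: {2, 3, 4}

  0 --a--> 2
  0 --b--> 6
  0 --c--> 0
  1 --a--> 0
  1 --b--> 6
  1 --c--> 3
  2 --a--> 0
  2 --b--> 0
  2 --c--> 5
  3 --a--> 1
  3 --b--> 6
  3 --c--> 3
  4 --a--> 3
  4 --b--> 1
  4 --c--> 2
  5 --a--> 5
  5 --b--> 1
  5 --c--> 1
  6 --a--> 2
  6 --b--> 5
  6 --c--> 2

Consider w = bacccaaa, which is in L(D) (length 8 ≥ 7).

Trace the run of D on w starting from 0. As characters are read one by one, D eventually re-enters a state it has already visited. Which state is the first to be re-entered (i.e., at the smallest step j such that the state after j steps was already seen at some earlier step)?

1

Run of D on w = b a c c c a a a:
  step 0: 0  (start)
  step 1: 6  (read b: 0→6)
  step 2: 2  (read a: 6→2)
  step 3: 5  (read c: 2→5)
  step 4: 1  (read c: 5→1)
  step 5: 3  (read c: 1→3)
  step 6: 1  (read a: 3→1)   ← first repeat (1 seen earlier)
  step 7: 0  (read a: 1→0)
  step 8: 2  (read a: 0→2)

The earliest repeat is at step j = 6: D is in 1, which it already visited at step i = 4.
Since D has 7 states, any run of length ≥ 7 visits 7+1 states, so by pigeonhole some state repeats within the first 7 steps — that repeat gives the pumpable loop.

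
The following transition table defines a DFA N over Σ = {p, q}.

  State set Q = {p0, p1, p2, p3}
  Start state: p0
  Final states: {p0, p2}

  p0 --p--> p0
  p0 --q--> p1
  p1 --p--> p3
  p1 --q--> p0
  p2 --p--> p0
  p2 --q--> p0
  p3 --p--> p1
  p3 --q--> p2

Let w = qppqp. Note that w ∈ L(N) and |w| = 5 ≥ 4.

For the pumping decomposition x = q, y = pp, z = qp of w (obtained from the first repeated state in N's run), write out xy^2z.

xy^2z = q·pp·pp·qp = qppppqp.
Reading y = pp takes N from p1 back to p1, so after x·y·y the machine is still in p1, and z then leads to the accepting state p0. Hence qppppqp ∈ L(N).

qppppqp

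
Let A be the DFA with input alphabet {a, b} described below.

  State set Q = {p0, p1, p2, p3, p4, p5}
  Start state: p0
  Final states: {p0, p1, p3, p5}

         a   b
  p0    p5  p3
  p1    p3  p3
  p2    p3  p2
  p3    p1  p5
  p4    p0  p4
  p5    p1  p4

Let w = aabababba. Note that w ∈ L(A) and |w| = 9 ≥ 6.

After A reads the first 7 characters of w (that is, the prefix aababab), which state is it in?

p3

Run of A on the first 7 characters of w = a a b a b a b:
  step 0: p0  (start)
  step 1: p5  (read a: p0→p5)
  step 2: p1  (read a: p5→p1)
  step 3: p3  (read b: p1→p3)
  step 4: p1  (read a: p3→p1)
  step 5: p3  (read b: p1→p3)
  step 6: p1  (read a: p3→p1)
  step 7: p3  (read b: p1→p3)

After reading 7 characters, A is in state p3.
(This kind of state-tracing is the core of the pumping-lemma construction: with 6 states, pigeonhole forces a repeat within the first 6 steps.)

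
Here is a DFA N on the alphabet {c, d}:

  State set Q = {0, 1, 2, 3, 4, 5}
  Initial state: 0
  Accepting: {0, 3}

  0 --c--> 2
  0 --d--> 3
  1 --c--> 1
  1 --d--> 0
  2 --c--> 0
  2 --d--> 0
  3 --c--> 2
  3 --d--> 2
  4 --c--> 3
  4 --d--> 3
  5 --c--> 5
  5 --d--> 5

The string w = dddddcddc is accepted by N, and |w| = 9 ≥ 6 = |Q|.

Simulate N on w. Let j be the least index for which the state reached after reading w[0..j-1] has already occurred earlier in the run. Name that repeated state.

Run of N on w = d d d d d c d d c:
  step 0: 0  (start)
  step 1: 3  (read d: 0→3)
  step 2: 2  (read d: 3→2)
  step 3: 0  (read d: 2→0)   ← first repeat (0 seen earlier)
  step 4: 3  (read d: 0→3)
  step 5: 2  (read d: 3→2)
  step 6: 0  (read c: 2→0)
  step 7: 3  (read d: 0→3)
  step 8: 2  (read d: 3→2)
  step 9: 0  (read c: 2→0)

The earliest repeat is at step j = 3: N is in 0, which it already visited at step i = 0.
The DFA has 6 states, so the proof of the pumping lemma guarantees a repeated state among the first 6+1 visited; the segment between the two visits is the pumpable y.

0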